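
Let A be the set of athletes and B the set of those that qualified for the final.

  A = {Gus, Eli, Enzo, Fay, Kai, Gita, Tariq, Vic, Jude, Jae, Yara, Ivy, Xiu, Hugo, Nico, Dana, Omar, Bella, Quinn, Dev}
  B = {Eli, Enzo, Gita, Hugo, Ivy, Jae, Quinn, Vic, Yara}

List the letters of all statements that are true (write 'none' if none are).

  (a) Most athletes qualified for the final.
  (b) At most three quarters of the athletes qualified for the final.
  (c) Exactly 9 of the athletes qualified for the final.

|A| = 20, |A ∩ B| = 9, |A ∖ B| = 11.
(a) |A ∩ B| > |A ∖ B|: fails.
(b) |A ∩ B| / |A| ≤ 3/4: holds.
(c) |A ∩ B| = 9: holds.

(b), (c)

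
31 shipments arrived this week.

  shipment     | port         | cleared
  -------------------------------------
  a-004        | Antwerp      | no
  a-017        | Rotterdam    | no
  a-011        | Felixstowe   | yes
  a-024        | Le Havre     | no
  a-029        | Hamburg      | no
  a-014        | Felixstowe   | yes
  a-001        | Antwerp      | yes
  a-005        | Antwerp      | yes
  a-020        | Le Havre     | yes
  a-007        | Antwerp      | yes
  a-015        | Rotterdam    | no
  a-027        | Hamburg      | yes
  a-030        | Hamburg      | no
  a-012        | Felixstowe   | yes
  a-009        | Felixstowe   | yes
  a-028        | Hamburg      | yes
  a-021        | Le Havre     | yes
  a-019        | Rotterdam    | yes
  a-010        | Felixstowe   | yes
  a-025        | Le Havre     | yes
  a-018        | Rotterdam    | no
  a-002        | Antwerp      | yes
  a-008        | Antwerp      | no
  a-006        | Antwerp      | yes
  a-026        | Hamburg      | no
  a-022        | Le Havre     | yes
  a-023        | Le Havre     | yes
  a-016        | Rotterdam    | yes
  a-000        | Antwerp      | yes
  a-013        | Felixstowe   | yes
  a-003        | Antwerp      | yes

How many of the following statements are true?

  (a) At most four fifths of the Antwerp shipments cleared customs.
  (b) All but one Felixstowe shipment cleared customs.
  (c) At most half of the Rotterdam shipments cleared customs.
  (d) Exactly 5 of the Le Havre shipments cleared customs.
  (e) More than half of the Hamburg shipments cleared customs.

3

(a) Antwerp: |A| = 9, |A ∩ B| = 7; needs |A ∩ B| / |A| ≤ 4/5 — true.
(b) Felixstowe: |A| = 6, |A ∩ B| = 6; needs |A ∖ B| = 1 — false.
(c) Rotterdam: |A| = 5, |A ∩ B| = 2; needs |A ∩ B| ≤ |A ∖ B| — true.
(d) Le Havre: |A| = 6, |A ∩ B| = 5; needs |A ∩ B| = 5 — true.
(e) Hamburg: |A| = 5, |A ∩ B| = 2; needs |A ∩ B| > |A ∖ B| — false.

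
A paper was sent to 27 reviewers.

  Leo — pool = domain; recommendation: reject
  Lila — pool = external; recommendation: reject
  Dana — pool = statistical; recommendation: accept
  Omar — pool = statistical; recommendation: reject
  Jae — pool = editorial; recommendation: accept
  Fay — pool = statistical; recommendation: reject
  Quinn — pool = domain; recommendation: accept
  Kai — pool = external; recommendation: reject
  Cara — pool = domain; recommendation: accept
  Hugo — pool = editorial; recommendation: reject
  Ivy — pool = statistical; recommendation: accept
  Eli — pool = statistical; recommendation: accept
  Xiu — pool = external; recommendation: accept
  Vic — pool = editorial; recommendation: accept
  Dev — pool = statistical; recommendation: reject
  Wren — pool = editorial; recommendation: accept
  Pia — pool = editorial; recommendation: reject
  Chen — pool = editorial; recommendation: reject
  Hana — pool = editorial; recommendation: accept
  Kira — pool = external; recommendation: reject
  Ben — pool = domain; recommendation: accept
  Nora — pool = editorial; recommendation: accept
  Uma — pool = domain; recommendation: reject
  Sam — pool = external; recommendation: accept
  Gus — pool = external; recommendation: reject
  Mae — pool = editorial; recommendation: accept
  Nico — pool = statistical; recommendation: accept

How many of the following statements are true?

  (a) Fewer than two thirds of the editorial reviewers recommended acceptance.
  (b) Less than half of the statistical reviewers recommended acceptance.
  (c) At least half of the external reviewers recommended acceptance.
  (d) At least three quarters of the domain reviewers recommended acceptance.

(a) editorial: |A| = 9, |A ∩ B| = 6; needs |A ∩ B| / |A| < 2/3 — false.
(b) statistical: |A| = 7, |A ∩ B| = 4; needs |A ∩ B| < |A ∖ B| — false.
(c) external: |A| = 6, |A ∩ B| = 2; needs |A ∩ B| ≥ |A ∖ B| — false.
(d) domain: |A| = 5, |A ∩ B| = 3; needs |A ∩ B| / |A| ≥ 3/4 — false.

0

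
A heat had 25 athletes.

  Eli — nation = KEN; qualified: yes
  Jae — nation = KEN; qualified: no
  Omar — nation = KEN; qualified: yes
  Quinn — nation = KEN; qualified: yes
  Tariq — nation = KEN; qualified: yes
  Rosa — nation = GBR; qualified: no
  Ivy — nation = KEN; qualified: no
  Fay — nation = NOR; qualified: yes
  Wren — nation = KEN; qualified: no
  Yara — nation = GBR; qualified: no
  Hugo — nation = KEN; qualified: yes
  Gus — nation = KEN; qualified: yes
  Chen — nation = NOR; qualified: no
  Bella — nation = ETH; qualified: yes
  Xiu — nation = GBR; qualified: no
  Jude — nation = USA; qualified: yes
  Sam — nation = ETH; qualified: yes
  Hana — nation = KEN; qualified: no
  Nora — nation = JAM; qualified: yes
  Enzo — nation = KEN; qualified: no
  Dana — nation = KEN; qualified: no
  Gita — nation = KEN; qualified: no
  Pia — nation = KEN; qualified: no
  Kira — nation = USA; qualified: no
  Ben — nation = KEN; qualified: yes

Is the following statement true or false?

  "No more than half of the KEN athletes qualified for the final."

True

Truth condition: |A ∩ B| ≤ |A ∖ B|.
|A| = 15, |A ∩ B| = 7, |A ∖ B| = 8.
7 < 8, so the statement is true.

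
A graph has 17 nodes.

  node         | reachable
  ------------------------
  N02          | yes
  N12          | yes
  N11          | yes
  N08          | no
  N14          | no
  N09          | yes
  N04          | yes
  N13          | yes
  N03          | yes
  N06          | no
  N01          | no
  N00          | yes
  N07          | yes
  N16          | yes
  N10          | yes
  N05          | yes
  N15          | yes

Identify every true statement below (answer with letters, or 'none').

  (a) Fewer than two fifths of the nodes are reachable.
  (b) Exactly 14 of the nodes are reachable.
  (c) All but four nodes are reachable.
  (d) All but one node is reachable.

(c)

|A| = 17, |A ∩ B| = 13, |A ∖ B| = 4.
(a) |A ∩ B| / |A| < 2/5: fails.
(b) |A ∩ B| = 14: fails.
(c) |A ∖ B| = 4: holds.
(d) |A ∖ B| = 1: fails.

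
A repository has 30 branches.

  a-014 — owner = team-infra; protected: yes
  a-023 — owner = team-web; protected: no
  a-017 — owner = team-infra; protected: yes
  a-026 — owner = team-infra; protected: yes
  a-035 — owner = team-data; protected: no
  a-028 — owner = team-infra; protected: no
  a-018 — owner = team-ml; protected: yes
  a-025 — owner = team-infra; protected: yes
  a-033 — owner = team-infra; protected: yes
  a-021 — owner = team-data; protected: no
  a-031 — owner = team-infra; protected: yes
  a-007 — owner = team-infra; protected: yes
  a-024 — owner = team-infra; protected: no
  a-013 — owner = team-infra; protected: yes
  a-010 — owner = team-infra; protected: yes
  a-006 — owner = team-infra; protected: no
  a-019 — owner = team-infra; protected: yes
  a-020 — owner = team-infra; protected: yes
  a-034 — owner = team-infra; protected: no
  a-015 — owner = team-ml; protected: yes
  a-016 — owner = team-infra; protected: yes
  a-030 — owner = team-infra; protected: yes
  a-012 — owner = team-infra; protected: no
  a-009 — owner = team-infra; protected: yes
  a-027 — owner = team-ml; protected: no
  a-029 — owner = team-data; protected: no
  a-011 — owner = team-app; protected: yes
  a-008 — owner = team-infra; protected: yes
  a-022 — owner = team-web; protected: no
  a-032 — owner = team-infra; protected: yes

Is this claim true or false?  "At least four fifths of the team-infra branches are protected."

'At least four fifths of the team-infra branches are protected' holds iff |A ∩ B| / |A| ≥ 4/5.
|A| = 21, |A ∩ B| = 16, |A ∖ B| = 5.
|A ∩ B|/|A| = 16/21, so the statement is false.

False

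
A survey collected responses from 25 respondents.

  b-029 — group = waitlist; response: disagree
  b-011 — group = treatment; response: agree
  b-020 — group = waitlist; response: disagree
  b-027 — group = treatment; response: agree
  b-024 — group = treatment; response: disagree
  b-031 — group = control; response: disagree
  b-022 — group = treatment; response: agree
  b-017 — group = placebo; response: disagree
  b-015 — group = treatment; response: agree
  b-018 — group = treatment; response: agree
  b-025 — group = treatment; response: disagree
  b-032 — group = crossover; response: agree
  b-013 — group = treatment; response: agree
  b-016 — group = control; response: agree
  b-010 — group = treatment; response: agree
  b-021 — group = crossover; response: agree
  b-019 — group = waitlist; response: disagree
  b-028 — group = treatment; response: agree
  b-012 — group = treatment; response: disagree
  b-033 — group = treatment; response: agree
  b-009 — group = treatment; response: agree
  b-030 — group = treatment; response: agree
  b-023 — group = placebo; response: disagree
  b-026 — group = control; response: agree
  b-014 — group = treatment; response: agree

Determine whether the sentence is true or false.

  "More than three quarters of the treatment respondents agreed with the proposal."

'More than three quarters of the treatment respondents agreed with the proposal' holds iff |A ∩ B| / |A| > 3/4.
|A| = 15, |A ∩ B| = 12, |A ∖ B| = 3.
|A ∩ B|/|A| = 12/15, so the statement is true.

True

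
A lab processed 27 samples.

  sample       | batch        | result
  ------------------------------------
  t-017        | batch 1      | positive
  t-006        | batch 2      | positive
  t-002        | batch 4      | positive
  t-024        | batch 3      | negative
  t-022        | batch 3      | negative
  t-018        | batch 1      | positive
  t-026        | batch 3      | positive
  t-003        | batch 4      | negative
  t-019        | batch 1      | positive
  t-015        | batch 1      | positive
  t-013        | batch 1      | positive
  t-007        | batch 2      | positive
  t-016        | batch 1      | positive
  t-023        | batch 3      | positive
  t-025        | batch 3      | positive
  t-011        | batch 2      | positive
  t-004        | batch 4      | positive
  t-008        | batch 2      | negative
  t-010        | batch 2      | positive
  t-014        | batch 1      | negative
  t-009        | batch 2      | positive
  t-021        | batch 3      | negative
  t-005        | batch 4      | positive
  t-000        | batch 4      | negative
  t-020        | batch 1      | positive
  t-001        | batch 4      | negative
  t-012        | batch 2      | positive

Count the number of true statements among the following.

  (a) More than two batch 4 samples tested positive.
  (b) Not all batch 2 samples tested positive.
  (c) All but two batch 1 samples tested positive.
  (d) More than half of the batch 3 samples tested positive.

(a) batch 4: |A| = 6, |A ∩ B| = 3; needs |A ∩ B| > 2 — true.
(b) batch 2: |A| = 7, |A ∩ B| = 6; needs A ⊄ B (|A ∖ B| ≥ 1) — true.
(c) batch 1: |A| = 8, |A ∩ B| = 7; needs |A ∖ B| = 2 — false.
(d) batch 3: |A| = 6, |A ∩ B| = 3; needs |A ∩ B| > |A ∖ B| — false.

2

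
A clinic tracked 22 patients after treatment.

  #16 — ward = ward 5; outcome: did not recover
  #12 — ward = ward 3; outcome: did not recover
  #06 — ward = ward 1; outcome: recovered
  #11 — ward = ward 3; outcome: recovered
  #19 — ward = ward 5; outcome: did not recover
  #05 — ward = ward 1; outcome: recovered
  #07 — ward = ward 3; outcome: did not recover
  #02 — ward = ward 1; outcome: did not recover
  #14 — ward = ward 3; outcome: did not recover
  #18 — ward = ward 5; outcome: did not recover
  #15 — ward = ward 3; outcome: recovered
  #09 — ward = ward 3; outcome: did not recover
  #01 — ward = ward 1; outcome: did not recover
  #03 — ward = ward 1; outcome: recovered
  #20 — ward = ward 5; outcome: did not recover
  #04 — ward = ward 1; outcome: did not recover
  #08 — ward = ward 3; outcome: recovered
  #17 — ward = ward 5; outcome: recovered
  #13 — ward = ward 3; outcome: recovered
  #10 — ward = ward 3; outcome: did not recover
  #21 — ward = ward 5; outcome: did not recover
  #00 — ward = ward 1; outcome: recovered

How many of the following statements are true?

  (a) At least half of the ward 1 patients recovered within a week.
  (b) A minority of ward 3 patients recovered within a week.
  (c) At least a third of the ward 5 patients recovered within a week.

(a) ward 1: |A| = 7, |A ∩ B| = 4; needs |A ∩ B| ≥ |A ∖ B| — true.
(b) ward 3: |A| = 9, |A ∩ B| = 4; needs |A ∩ B| < |A ∖ B| — true.
(c) ward 5: |A| = 6, |A ∩ B| = 1; needs |A ∩ B| / |A| ≥ 1/3 — false.

2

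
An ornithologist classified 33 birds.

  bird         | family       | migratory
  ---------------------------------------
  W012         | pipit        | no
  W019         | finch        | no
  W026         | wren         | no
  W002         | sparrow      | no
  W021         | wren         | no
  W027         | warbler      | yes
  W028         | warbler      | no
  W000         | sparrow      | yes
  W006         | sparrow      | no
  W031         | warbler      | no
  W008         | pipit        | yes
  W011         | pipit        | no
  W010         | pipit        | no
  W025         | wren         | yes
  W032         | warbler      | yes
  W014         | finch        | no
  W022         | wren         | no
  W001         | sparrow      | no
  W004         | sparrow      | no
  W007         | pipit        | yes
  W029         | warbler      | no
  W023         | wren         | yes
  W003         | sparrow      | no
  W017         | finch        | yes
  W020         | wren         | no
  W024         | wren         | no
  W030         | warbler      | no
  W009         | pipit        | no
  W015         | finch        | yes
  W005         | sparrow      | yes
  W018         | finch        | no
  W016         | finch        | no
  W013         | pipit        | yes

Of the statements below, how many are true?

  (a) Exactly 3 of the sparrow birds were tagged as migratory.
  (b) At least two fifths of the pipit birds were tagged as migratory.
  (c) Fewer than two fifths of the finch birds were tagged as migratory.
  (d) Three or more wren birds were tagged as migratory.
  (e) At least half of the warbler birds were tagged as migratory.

(a) sparrow: |A| = 7, |A ∩ B| = 2; needs |A ∩ B| = 3 — false.
(b) pipit: |A| = 7, |A ∩ B| = 3; needs |A ∩ B| / |A| ≥ 2/5 — true.
(c) finch: |A| = 6, |A ∩ B| = 2; needs |A ∩ B| / |A| < 2/5 — true.
(d) wren: |A| = 7, |A ∩ B| = 2; needs |A ∩ B| ≥ 3 — false.
(e) warbler: |A| = 6, |A ∩ B| = 2; needs |A ∩ B| ≥ |A ∖ B| — false.

2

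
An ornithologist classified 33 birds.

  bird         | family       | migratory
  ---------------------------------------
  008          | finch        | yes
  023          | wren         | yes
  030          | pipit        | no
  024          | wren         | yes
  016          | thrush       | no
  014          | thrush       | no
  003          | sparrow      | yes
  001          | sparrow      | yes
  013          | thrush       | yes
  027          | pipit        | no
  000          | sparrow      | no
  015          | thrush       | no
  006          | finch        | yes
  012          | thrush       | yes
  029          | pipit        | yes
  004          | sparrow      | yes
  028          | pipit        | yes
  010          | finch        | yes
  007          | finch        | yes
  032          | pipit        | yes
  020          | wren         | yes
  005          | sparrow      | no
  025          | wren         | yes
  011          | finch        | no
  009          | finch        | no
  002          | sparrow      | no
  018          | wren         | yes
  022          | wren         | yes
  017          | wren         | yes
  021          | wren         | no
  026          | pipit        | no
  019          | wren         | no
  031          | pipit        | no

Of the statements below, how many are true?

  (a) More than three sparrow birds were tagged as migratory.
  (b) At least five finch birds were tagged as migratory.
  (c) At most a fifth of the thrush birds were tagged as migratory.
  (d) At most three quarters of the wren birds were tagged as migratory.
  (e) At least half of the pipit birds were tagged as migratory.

(a) sparrow: |A| = 6, |A ∩ B| = 3; needs |A ∩ B| > 3 — false.
(b) finch: |A| = 6, |A ∩ B| = 4; needs |A ∩ B| ≥ 5 — false.
(c) thrush: |A| = 5, |A ∩ B| = 2; needs |A ∩ B| / |A| ≤ 1/5 — false.
(d) wren: |A| = 9, |A ∩ B| = 7; needs |A ∩ B| / |A| ≤ 3/4 — false.
(e) pipit: |A| = 7, |A ∩ B| = 3; needs |A ∩ B| ≥ |A ∖ B| — false.

0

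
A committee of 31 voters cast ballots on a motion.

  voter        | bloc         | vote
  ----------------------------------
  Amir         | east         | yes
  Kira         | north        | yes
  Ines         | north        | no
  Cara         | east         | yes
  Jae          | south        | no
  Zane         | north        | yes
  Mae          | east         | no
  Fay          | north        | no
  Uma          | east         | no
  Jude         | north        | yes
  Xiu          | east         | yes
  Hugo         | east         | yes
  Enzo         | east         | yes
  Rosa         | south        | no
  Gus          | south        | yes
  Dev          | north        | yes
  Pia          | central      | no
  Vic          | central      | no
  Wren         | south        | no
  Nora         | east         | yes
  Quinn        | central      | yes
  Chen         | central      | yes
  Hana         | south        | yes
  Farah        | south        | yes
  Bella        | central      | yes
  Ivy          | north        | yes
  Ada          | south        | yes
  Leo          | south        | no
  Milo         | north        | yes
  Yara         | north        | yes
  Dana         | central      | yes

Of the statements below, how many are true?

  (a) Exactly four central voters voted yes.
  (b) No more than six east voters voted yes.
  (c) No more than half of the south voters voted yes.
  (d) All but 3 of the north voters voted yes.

(a) central: |A| = 6, |A ∩ B| = 4; needs |A ∩ B| = 4 — true.
(b) east: |A| = 8, |A ∩ B| = 6; needs |A ∩ B| ≤ 6 — true.
(c) south: |A| = 8, |A ∩ B| = 4; needs |A ∩ B| ≤ |A ∖ B| — true.
(d) north: |A| = 9, |A ∩ B| = 7; needs |A ∖ B| = 3 — false.

3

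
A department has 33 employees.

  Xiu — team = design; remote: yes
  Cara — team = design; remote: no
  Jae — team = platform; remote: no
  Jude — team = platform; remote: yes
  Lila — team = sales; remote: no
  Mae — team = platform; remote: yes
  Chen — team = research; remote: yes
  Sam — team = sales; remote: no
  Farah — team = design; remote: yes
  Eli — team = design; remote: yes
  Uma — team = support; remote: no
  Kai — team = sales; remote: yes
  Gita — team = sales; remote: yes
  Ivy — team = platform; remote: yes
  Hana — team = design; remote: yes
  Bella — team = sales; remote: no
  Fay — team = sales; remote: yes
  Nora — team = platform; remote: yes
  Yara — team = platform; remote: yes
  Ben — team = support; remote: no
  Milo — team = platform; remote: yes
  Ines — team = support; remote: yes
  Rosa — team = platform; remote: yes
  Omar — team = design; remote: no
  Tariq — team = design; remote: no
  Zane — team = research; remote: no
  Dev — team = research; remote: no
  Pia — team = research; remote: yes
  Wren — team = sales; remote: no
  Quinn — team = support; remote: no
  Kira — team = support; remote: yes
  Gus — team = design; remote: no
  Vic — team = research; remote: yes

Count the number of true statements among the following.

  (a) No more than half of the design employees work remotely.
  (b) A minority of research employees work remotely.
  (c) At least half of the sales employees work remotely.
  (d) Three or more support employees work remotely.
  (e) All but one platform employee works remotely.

2

(a) design: |A| = 8, |A ∩ B| = 4; needs |A ∩ B| ≤ |A ∖ B| — true.
(b) research: |A| = 5, |A ∩ B| = 3; needs |A ∩ B| < |A ∖ B| — false.
(c) sales: |A| = 7, |A ∩ B| = 3; needs |A ∩ B| ≥ |A ∖ B| — false.
(d) support: |A| = 5, |A ∩ B| = 2; needs |A ∩ B| ≥ 3 — false.
(e) platform: |A| = 8, |A ∩ B| = 7; needs |A ∖ B| = 1 — true.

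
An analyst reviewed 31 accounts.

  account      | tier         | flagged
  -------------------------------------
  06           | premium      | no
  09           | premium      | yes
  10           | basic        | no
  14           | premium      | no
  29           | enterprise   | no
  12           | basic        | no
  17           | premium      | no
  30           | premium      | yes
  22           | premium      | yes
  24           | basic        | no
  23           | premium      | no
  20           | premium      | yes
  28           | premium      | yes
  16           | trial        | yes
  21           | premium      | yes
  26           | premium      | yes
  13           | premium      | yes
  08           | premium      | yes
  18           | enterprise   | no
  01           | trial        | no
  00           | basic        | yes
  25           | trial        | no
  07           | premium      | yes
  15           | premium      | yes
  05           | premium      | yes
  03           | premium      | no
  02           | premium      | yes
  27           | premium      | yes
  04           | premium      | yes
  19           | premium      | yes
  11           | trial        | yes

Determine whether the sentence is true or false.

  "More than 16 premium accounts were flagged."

False

The determiner here denotes the relation: |A ∩ B| > 16.
|A| = 21, |A ∩ B| = 16, |A ∖ B| = 5.
|A ∩ B| = 16, so the statement is false.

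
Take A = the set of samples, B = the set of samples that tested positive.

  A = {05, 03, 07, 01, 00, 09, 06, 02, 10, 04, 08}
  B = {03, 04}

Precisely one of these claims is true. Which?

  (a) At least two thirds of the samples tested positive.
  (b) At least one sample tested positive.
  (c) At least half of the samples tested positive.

(b)

|A| = 11, |A ∩ B| = 2, |A ∖ B| = 9.
(a) requires |A ∩ B| / |A| ≥ 2/3: false.
(b) requires A ∩ B ≠ ∅ (|A ∩ B| ≥ 1): true.
(c) requires |A ∩ B| ≥ |A ∖ B|: false.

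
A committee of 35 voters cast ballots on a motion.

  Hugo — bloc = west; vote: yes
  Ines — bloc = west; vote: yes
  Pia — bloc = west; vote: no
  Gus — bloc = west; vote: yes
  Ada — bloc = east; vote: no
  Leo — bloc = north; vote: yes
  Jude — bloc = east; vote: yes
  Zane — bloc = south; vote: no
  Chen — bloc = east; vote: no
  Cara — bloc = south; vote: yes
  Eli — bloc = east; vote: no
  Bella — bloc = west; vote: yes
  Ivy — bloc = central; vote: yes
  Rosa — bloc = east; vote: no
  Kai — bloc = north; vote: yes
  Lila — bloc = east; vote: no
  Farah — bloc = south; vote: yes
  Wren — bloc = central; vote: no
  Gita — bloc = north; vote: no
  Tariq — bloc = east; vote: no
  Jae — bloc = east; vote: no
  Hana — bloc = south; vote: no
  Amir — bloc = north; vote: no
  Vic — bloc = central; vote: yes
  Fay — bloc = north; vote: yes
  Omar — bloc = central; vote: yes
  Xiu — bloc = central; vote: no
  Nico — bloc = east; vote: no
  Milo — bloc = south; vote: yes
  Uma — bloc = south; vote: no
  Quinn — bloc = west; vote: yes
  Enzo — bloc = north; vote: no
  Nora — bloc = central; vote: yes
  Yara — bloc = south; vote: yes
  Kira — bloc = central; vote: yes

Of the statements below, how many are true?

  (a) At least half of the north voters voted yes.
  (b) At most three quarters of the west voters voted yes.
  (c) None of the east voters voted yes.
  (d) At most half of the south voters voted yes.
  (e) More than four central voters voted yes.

(a) north: |A| = 6, |A ∩ B| = 3; needs |A ∩ B| ≥ |A ∖ B| — true.
(b) west: |A| = 6, |A ∩ B| = 5; needs |A ∩ B| / |A| ≤ 3/4 — false.
(c) east: |A| = 9, |A ∩ B| = 1; needs A ∩ B = ∅ (|A ∩ B| = 0) — false.
(d) south: |A| = 7, |A ∩ B| = 4; needs |A ∩ B| ≤ |A ∖ B| — false.
(e) central: |A| = 7, |A ∩ B| = 5; needs |A ∩ B| > 4 — true.

2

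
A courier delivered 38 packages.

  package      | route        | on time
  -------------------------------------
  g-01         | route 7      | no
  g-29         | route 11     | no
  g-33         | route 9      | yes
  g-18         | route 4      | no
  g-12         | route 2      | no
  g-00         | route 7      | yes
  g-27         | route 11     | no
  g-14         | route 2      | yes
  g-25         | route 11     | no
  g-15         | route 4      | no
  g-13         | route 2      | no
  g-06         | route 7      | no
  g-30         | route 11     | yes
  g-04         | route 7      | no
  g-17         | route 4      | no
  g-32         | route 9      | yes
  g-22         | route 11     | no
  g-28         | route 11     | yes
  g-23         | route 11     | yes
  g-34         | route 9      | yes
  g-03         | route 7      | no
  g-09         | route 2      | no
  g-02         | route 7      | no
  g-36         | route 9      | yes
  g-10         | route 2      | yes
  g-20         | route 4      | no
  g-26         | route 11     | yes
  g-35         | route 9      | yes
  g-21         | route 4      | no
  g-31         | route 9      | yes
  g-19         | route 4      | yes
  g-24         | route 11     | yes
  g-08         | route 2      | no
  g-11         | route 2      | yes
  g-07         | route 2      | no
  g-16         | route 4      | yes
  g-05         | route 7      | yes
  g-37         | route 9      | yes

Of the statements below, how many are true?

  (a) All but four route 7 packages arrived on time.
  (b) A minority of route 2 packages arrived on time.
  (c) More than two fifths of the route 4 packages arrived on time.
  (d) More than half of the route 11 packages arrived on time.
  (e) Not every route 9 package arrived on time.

(a) route 7: |A| = 7, |A ∩ B| = 2; needs |A ∖ B| = 4 — false.
(b) route 2: |A| = 8, |A ∩ B| = 3; needs |A ∩ B| < |A ∖ B| — true.
(c) route 4: |A| = 7, |A ∩ B| = 2; needs |A ∩ B| / |A| > 2/5 — false.
(d) route 11: |A| = 9, |A ∩ B| = 5; needs |A ∩ B| > |A ∖ B| — true.
(e) route 9: |A| = 7, |A ∩ B| = 7; needs A ⊄ B (|A ∖ B| ≥ 1) — false.

2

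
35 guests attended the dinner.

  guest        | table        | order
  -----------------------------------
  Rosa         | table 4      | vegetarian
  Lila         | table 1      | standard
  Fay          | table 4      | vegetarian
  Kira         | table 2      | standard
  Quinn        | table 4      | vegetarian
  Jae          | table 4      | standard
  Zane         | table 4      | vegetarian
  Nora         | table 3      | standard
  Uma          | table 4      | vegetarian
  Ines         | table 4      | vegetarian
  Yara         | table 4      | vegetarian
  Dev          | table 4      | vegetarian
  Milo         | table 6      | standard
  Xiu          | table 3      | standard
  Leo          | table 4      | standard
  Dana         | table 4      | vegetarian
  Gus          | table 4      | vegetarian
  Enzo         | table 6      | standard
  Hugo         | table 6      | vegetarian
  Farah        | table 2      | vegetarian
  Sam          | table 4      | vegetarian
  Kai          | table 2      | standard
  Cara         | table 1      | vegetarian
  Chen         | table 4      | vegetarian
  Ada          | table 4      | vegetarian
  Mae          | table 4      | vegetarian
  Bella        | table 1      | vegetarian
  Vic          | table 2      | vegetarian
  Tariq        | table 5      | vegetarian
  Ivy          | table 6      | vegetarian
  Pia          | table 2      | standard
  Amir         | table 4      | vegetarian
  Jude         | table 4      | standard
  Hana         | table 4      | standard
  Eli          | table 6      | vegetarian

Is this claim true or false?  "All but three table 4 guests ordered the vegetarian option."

'All but three table 4 guests ordered the vegetarian option' holds iff |A ∖ B| = 3.
|A| = 19, |A ∩ B| = 15, |A ∖ B| = 4.
|A ∖ B| = 4, so the statement is false.

False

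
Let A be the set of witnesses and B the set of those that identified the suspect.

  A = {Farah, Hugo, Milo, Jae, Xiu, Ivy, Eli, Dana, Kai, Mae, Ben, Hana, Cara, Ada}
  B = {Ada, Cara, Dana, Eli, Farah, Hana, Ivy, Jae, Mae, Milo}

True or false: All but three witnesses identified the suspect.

'All but three witnesses identified the suspect' holds iff |A ∖ B| = 3.
A (the restrictor) = {Farah, Hugo, Milo, Jae, Xiu, Ivy, Eli, Dana, Kai, Mae, Ben, Hana, Cara, Ada}, |A| = 14.
A ∖ B = {Hugo, Xiu, Kai, Ben}, so |A ∖ B| = 4.
|A ∖ B| = 4, so the statement is false.

False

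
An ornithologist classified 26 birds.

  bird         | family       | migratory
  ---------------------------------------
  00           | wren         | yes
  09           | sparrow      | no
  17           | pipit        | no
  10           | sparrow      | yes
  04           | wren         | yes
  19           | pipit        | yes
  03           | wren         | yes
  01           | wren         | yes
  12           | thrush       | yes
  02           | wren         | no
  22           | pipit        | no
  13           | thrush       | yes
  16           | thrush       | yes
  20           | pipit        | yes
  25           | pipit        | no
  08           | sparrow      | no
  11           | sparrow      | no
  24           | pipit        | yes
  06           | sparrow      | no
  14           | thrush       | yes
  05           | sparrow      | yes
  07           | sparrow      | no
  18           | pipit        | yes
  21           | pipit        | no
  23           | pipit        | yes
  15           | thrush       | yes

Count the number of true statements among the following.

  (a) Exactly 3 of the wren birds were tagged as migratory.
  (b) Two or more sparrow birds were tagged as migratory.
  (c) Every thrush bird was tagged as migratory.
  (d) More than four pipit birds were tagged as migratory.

3

(a) wren: |A| = 5, |A ∩ B| = 4; needs |A ∩ B| = 3 — false.
(b) sparrow: |A| = 7, |A ∩ B| = 2; needs |A ∩ B| ≥ 2 — true.
(c) thrush: |A| = 5, |A ∩ B| = 5; needs A ⊆ B, i.e. every element of A is in B (|A ∖ B| = 0) — true.
(d) pipit: |A| = 9, |A ∩ B| = 5; needs |A ∩ B| > 4 — true.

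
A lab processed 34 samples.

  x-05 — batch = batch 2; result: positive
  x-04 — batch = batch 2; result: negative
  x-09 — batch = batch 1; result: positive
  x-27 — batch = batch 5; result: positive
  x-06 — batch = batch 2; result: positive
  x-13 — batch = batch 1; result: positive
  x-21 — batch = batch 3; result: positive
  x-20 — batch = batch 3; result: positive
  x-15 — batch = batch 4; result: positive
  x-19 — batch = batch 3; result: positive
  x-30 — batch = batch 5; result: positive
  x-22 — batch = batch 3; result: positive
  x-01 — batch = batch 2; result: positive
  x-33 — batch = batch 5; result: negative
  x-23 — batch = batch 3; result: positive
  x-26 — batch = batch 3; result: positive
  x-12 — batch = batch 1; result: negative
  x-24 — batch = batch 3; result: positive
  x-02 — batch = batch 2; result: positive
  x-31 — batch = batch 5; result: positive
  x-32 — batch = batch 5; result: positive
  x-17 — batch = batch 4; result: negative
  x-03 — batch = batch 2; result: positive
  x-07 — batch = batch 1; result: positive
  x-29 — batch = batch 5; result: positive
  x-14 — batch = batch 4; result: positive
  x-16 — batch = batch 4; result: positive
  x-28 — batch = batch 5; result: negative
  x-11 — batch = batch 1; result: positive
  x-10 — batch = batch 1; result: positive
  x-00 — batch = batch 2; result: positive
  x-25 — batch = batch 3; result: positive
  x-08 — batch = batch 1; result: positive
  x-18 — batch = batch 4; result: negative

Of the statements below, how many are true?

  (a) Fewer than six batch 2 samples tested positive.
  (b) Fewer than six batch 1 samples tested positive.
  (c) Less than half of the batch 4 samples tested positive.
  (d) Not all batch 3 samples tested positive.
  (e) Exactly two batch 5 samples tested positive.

(a) batch 2: |A| = 7, |A ∩ B| = 6; needs |A ∩ B| < 6 — false.
(b) batch 1: |A| = 7, |A ∩ B| = 6; needs |A ∩ B| < 6 — false.
(c) batch 4: |A| = 5, |A ∩ B| = 3; needs |A ∩ B| < |A ∖ B| — false.
(d) batch 3: |A| = 8, |A ∩ B| = 8; needs A ⊄ B (|A ∖ B| ≥ 1) — false.
(e) batch 5: |A| = 7, |A ∩ B| = 5; needs |A ∩ B| = 2 — false.

0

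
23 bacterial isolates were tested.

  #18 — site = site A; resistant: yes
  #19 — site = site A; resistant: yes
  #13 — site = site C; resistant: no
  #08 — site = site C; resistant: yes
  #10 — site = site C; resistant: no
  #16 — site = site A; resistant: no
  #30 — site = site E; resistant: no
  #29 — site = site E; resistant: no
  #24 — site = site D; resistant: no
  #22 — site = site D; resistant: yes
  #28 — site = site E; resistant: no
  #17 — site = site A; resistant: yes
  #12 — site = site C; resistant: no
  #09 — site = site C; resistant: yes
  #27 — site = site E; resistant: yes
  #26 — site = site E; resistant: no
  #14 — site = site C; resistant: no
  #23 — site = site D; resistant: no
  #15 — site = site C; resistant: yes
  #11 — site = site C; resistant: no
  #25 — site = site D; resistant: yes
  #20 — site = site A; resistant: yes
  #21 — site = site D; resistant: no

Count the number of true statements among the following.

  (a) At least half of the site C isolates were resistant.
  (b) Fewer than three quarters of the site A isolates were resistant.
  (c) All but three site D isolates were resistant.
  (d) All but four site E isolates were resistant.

2

(a) site C: |A| = 8, |A ∩ B| = 3; needs |A ∩ B| ≥ |A ∖ B| — false.
(b) site A: |A| = 5, |A ∩ B| = 4; needs |A ∩ B| / |A| < 3/4 — false.
(c) site D: |A| = 5, |A ∩ B| = 2; needs |A ∖ B| = 3 — true.
(d) site E: |A| = 5, |A ∩ B| = 1; needs |A ∖ B| = 4 — true.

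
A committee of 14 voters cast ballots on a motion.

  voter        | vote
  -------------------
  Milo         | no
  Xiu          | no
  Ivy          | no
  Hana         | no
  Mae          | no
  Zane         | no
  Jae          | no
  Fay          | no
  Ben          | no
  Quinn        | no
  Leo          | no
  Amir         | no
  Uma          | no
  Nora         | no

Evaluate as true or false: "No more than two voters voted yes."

True

'No more than two voters voted yes' holds iff |A ∩ B| ≤ 2.
A (the restrictor) = {Milo, Xiu, Ivy, Hana, Mae, Zane, Jae, Fay, Ben, Quinn, Leo, Amir, Uma, Nora}, |A| = 14.
A ∩ B = {}, so |A ∩ B| = 0.
|A ∩ B| = 0, so the statement is true.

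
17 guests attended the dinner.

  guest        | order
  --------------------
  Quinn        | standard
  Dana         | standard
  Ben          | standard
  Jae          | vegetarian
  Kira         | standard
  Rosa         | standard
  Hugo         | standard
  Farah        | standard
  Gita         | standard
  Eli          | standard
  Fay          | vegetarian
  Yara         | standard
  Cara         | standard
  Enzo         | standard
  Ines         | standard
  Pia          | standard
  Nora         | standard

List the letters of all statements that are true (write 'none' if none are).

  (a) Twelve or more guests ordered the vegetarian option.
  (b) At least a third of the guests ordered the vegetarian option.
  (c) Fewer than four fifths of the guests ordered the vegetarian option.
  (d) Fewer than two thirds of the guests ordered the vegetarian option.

(c), (d)

|A| = 17, |A ∩ B| = 2, |A ∖ B| = 15.
(a) |A ∩ B| ≥ 12: fails.
(b) |A ∩ B| / |A| ≥ 1/3: fails.
(c) |A ∩ B| / |A| < 4/5: holds.
(d) |A ∩ B| / |A| < 2/3: holds.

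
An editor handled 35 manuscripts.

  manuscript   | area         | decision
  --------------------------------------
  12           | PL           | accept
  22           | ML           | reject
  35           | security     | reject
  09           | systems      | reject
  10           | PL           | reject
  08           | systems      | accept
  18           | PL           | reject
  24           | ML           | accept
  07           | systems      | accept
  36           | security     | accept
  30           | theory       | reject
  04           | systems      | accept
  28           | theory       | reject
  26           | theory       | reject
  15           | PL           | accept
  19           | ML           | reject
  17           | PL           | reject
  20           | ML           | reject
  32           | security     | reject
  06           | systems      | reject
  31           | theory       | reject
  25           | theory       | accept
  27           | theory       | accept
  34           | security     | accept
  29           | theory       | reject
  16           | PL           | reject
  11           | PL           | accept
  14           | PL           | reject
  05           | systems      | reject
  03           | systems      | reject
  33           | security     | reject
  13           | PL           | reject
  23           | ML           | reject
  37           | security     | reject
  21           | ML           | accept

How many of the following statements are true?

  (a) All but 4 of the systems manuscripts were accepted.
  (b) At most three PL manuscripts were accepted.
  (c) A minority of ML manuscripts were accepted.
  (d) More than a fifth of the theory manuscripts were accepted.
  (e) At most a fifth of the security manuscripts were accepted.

(a) systems: |A| = 7, |A ∩ B| = 3; needs |A ∖ B| = 4 — true.
(b) PL: |A| = 9, |A ∩ B| = 3; needs |A ∩ B| ≤ 3 — true.
(c) ML: |A| = 6, |A ∩ B| = 2; needs |A ∩ B| < |A ∖ B| — true.
(d) theory: |A| = 7, |A ∩ B| = 2; needs |A ∩ B| / |A| > 1/5 — true.
(e) security: |A| = 6, |A ∩ B| = 2; needs |A ∩ B| / |A| ≤ 1/5 — false.

4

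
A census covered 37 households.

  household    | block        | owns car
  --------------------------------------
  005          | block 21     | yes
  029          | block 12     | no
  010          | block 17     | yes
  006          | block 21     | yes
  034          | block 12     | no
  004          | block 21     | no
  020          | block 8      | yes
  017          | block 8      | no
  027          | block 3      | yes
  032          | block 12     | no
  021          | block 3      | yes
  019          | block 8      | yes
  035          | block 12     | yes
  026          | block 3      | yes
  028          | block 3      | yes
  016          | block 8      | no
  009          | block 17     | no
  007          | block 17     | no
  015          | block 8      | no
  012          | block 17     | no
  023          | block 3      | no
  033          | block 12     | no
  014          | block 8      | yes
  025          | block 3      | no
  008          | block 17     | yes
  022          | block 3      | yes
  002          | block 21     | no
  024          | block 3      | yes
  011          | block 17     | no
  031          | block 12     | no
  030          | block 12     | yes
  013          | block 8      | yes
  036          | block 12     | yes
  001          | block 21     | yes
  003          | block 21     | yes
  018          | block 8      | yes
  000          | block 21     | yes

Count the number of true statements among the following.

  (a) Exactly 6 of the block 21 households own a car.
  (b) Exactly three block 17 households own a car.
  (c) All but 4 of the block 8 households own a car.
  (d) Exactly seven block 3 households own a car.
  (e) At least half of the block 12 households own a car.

(a) block 21: |A| = 7, |A ∩ B| = 5; needs |A ∩ B| = 6 — false.
(b) block 17: |A| = 6, |A ∩ B| = 2; needs |A ∩ B| = 3 — false.
(c) block 8: |A| = 8, |A ∩ B| = 5; needs |A ∖ B| = 4 — false.
(d) block 3: |A| = 8, |A ∩ B| = 6; needs |A ∩ B| = 7 — false.
(e) block 12: |A| = 8, |A ∩ B| = 3; needs |A ∩ B| ≥ |A ∖ B| — false.

0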